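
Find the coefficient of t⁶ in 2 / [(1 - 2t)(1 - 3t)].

4118

Partial fractions give a closed form: a_n = (-4)·2^n + (6)·3^n.
At n = 6: a_6 = 4118.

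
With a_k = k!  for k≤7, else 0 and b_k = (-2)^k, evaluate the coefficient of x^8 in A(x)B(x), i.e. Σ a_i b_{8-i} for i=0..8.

Write out a_i and b_{8-i} for i = 0,…,8 and sum the products.
Σ = 1·256 + 1·(-128) + 2·64 + 6·(-32) + 24·16 + 120·(-8) + 720·4 + 5040·(-2) + 0·1 = -7712.

-7712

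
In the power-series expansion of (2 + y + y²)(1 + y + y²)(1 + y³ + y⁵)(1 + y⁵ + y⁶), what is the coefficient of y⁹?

(2 + y + y²) has coefficients 2,1,1 for degrees 0…2.
(1 + y + y²) has coefficients 1,1,1,0,0,0,0,0,0,0 for degrees 0…9.
Multiplying by (1 + y³ + y⁵) gives running coefficients 1,1,1,1,1,2,1,1,0,0 for degrees 0…9.
Finally multiplying by (1 + y⁵ + y⁶), the product of all factors after the first has coefficients 1,1,1,1,1,3,3,3,2,2 for degrees 0…9.
[y⁹] = 2·2 + 1·2 + 1·3 = 9.

9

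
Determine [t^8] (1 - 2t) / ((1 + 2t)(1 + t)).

1021

The denominator gives the recurrence a_n = −3a_(n−1) − 2a_(n−2) for n ≥ 3; the numerator fixes a_0 = 1, a_1 = -5, a_2 = 13.
Iterating: 1, -5, 13, -29, 61, -125, 253, -509, 1021, so a_8 = 1021.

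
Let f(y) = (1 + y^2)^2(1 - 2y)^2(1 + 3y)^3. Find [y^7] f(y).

171

(1 + y^2)^2 has coefficients 1,0,2,0,1 for degrees 0…4.
(1 - 2y)^2 has coefficients 1,-4,4,0,0,0,0,0 for degrees 0…7.
Finally multiplying by (1 + 3y)^3, the product of all factors after the first has coefficients 1,5,-5,-45,0,108,0,0 for degrees 0…7.
[y^7] = 1·0 + 2·108 + 1·(-45) = 171.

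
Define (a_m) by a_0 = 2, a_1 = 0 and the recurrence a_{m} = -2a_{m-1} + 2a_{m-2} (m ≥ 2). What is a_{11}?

The ordinary generating function has denominator 1 + 2x - 2x^2.
Iterating the recurrence: a_0,…,a_{11} = 2, 0, 4, -8, 24, -64, 176, -480, 1312, -3584, 9792, -26752.

-26752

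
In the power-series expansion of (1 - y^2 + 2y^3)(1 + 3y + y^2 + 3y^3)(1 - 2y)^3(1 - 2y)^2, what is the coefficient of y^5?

237

(1 - y^2 + 2y^3) has coefficients 1,0,-1,2 for degrees 0…3.
(1 + 3y + y^2 + 3y^3) has coefficients 1,3,1,3,0,0 for degrees 0…5.
Multiplying by (1 - 2y)^3 gives running coefficients 1,-3,-5,25,-30,28 for degrees 0…5.
Finally multiplying by (1 - 2y)^2, the product of all factors after the first has coefficients 1,-7,11,33,-150,248 for degrees 0…5.
[y^5] = 1·248 − 1·33 + 2·11 = 237.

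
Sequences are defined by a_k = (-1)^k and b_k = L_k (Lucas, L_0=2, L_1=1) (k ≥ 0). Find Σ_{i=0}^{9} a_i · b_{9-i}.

44

The convolution is the t^9 coefficient of A(t)B(t).
Σ = 1·76 − 1·47 + 1·29 − 1·18 + 1·11 − 1·7 + 1·4 − 1·3 + 1·1 − 1·2 = 44.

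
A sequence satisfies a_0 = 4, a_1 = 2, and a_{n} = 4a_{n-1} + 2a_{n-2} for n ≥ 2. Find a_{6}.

6016

The ordinary generating function has denominator 1 - 4x - 2x^2.
Iterating the recurrence: a_0,…,a_{6} = 4, 2, 16, 68, 304, 1352, 6016.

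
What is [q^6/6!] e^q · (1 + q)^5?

The EGF product rule gives c_6 = Σ_{k_1+k_2=6} C(6; k_1,k_2) · ∏ g_i(k_i), where e^q gives (1)^k; (1+q)^5 gives the falling factorial (5)_k.
g_1(k) for k = 0…6: 1, 1, 1, 1, 1, 1, 1.
g_2(k) for k = 0…6: 1, 5, 20, 60, 120, 120, 0.
c_6 = Σ_k C(6,k)·g_1(k)·g_2(6−k) = 6·1·120 + 15·1·120 + 20·1·60 + 15·1·20 + 6·1·5 + 1·1·1 = 720 + 1800 + 1200 + 300 + 30 + 1 = 4051.

4051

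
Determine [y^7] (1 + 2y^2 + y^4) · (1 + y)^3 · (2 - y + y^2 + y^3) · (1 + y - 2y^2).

(1 + 2y^2 + y^4) has coefficients 1,0,2,0,1 for degrees 0…4.
(1 + y)^3 has coefficients 1,3,3,1,0,0,0,0 for degrees 0…7.
Multiplying by (2 - y + y^2 + y^3) gives running coefficients 2,5,4,3,5,4,1,0 for degrees 0…7.
Finally multiplying by (1 + y - 2y^2), the product of all factors after the first has coefficients 2,7,5,-3,0,3,-5,-7 for degrees 0…7.
[y^7] = 1·(-7) + 2·3 + 1·(-3) = -4.

-4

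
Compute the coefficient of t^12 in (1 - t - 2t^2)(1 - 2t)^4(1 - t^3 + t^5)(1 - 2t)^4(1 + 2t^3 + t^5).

2110

(1 - t - 2t^2) has coefficients 1,-1,-2 for degrees 0…2.
(1 - 2t)^4 has coefficients 1,-8,24,-32,16,0,0,0,0,0,0,0,0 for degrees 0…12.
Multiplying by (1 - t^3 + t^5) gives running coefficients 1,-8,24,-33,24,-23,24,8,-32,16,0,0,0 for degrees 0…12.
Multiplying by (1 - 2t)^4 gives running coefficients 1,-16,112,-449,1136,-1903,2224,-2032,1600,-672,-768,1536,-1024 for degrees 0…12.
Finally multiplying by (1 + 2t^3 + t^5), the product of all factors after the first has coefficients 1,-16,112,-447,1104,-1678,1310,352,-2655,4912,-6735,6960,-4400 for degrees 0…12.
[t^12] = 1·(-4400) − 1·6960 − 2·(-6735) = 2110.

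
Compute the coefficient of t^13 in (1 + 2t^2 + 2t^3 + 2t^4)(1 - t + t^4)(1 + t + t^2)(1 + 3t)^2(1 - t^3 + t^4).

-22

(1 + 2t^2 + 2t^3 + 2t^4) has coefficients 1,0,2,2,2 for degrees 0…4.
(1 - t + t^4) has coefficients 1,-1,0,0,1,0,0,0,0,0,0,0,0,0 for degrees 0…13.
Multiplying by (1 + t + t^2) gives running coefficients 1,0,0,-1,1,1,1,0,0,0,0,0,0,0 for degrees 0…13.
Multiplying by (1 + 3t)^2 gives running coefficients 1,6,9,-1,-5,-2,16,15,9,0,0,0,0,0 for degrees 0…13.
Finally multiplying by (1 - t^3 + t^4), the product of all factors after the first has coefficients 1,6,9,-2,-10,-5,26,19,6,-18,1,6,9,0 for degrees 0…13.
[t^13] = 1·0 + 2·6 + 2·1 + 2·(-18) = -22.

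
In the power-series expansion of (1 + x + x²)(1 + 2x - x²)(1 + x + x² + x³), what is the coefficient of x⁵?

(1 + x + x²) has coefficients 1,1,1 for degrees 0…2.
(1 + 2x - x²) has coefficients 1,2,-1,0,0,0 for degrees 0…5.
Finally multiplying by (1 + x + x² + x³), the product of all factors after the first has coefficients 1,3,2,2,1,-1 for degrees 0…5.
[x⁵] = 1·(-1) + 1·1 + 1·2 = 2.

2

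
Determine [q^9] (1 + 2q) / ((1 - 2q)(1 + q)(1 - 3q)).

The denominator gives the recurrence a_n = 4a_(n−1) − a_(n−2) − 6a_(n−3) for n ≥ 3; the numerator fixes a_0 = 1, a_1 = 6, a_2 = 23.
Iterating: 1, 6, 23, 80, 261, 826, 2563, 7860, 23921, 72446, so a_9 = 72446.

72446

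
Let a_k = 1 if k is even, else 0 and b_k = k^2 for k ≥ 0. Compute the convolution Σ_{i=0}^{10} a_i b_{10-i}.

220

The convolution is the t^10 coefficient of A(t)B(t).
Σ = 1·100 + 0·81 + 1·64 + 0·49 + 1·36 + 0·25 + 1·16 + 0·9 + 1·4 + 0·1 + 1·0 = 220.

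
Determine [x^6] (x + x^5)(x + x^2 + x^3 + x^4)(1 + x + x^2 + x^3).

4

(x + x^5) has coefficients 0,1,0,0,0,1 for degrees 0…5.
(x + x^2 + x^3 + x^4) has coefficients 0,1,1,1,1,0,0 for degrees 0…6.
Finally multiplying by (1 + x + x^2 + x^3), the product of all factors after the first has coefficients 0,1,2,3,4,3,2 for degrees 0…6.
[x^6] = 1·3 + 1·1 = 4.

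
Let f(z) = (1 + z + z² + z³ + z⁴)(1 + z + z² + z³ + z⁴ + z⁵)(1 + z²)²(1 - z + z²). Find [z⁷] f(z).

15

(1 + z + z² + z³ + z⁴) has coefficients 1,1,1,1,1 for degrees 0…4.
(1 + z + z² + z³ + z⁴ + z⁵) has coefficients 1,1,1,1,1,1,0,0 for degrees 0…7.
Multiplying by (1 + z²)² gives running coefficients 1,1,3,3,4,4,3,3 for degrees 0…7.
Finally multiplying by (1 - z + z²), the product of all factors after the first has coefficients 1,0,3,1,4,3,3,4 for degrees 0…7.
[z⁷] = 1·4 + 1·3 + 1·3 + 1·4 + 1·1 = 15.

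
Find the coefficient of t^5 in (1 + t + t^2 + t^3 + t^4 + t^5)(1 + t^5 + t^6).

2

(1 + t + t^2 + t^3 + t^4 + t^5) has coefficients 1,1,1,1,1,1 for degrees 0…5.
(1 + t^5 + t^6) has coefficients 1,0,0,0,0,1 for degrees 0…5.
[t^5] = 1·1 + 1·0 + 1·0 + 1·0 + 1·0 + 1·1 = 2.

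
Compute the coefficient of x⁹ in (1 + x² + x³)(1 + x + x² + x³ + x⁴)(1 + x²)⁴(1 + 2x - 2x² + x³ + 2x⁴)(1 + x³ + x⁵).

184

(1 + x² + x³) has coefficients 1,0,1,1 for degrees 0…3.
(1 + x + x² + x³ + x⁴) has coefficients 1,1,1,1,1,0,0,0,0,0 for degrees 0…9.
Multiplying by (1 + x²)⁴ gives running coefficients 1,1,5,5,11,10,14,10,11,5 for degrees 0…9.
Multiplying by (1 + 2x - 2x² + x³ + 2x⁴) gives running coefficients 1,3,5,14,14,29,27,39,35,41 for degrees 0…9.
Finally multiplying by (1 + x³ + x⁵), the product of all factors after the first has coefficients 1,3,5,15,17,35,44,58,78,82 for degrees 0…9.
[x⁹] = 1·82 + 1·58 + 1·44 = 184.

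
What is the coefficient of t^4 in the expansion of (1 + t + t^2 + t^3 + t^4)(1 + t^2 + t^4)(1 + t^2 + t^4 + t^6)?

(1 + t + t^2 + t^3 + t^4) has coefficients 1,1,1,1,1 for degrees 0…4.
(1 + t^2 + t^4) has coefficients 1,0,1,0,1 for degrees 0…4.
Finally multiplying by (1 + t^2 + t^4 + t^6), the product of all factors after the first has coefficients 1,0,2,0,3 for degrees 0…4.
[t^4] = 1·3 + 1·0 + 1·2 + 1·0 + 1·1 = 6.

6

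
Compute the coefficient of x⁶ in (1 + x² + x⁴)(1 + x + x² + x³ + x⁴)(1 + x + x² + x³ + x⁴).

11

(1 + x² + x⁴) has coefficients 1,0,1,0,1 for degrees 0…4.
(1 + x + x² + x³ + x⁴) has coefficients 1,1,1,1,1,0,0 for degrees 0…6.
Finally multiplying by (1 + x + x² + x³ + x⁴), the product of all factors after the first has coefficients 1,2,3,4,5,4,3 for degrees 0…6.
[x⁶] = 1·3 + 1·5 + 1·3 = 11.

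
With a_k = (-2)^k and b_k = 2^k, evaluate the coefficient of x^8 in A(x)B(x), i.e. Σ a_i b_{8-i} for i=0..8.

The convolution is the t^8 coefficient of A(t)B(t).
Σ = 1·256 − 2·128 + 4·64 − 8·32 + 16·16 − 32·8 + 64·4 − 128·2 + 256·1 = 256.

256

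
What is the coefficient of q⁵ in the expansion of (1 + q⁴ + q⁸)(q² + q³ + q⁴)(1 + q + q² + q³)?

(1 + q⁴ + q⁸) has coefficients 1,0,0,0,1,0 for degrees 0…5.
(q² + q³ + q⁴) has coefficients 0,0,1,1,1,0 for degrees 0…5.
Finally multiplying by (1 + q + q² + q³), the product of all factors after the first has coefficients 0,0,1,2,3,3 for degrees 0…5.
[q⁵] = 1·3 + 1·0 = 3.

3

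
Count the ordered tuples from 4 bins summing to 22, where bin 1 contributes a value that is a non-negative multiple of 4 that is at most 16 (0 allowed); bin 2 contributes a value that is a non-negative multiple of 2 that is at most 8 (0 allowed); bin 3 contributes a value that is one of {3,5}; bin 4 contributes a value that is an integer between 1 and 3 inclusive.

The generating function for the choices is (1 + z⁴ + z⁸ + z¹² + z¹⁶)·(1 + z² + z⁴ + z⁶ + z⁸)·(z³ + z⁵)·(z + z² + z³); the count is [z²²].
(1 + z⁴ + z⁸ + z¹² + z¹⁶) has coefficients 1,0,0,0,1,0,0,0,1,0,0,0,1,0,0,0,1 for degrees 0…16.
(1 + z² + z⁴ + z⁶ + z⁸) has coefficients 1,0,1,0,1,0,1,0,1,0,0,0,0,0,0,0,0,0,0,0,0,0,0 for degrees 0…22.
Multiplying by (z³ + z⁵) gives running coefficients 0,0,0,1,0,2,0,2,0,2,0,2,0,1,0,0,0,0,0,0,0,0,0 for degrees 0…22.
Finally multiplying by (z + z² + z³), the product of all factors after the first has coefficients 0,0,0,0,1,1,3,2,4,2,4,2,4,2,3,1,1,0,0,0,0,0,0 for degrees 0…22.
[z²²] = 1·0 + 1·0 + 1·3 + 1·4 + 1·3 = 10.

10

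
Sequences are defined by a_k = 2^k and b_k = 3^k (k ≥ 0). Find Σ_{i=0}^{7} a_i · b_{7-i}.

This is [x^7] in the product of the two ordinary generating functions.
Σ = 1·2187 + 2·729 + 4·243 + 8·81 + 16·27 + 32·9 + 64·3 + 128·1 = 6305.

6305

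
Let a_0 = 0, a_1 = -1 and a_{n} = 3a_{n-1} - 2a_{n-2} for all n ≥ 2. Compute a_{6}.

The ordinary generating function has denominator 1 - 3q + 2q^2.
Iterating the recurrence: a_0,…,a_{6} = 0, -1, -3, -7, -15, -31, -63.

-63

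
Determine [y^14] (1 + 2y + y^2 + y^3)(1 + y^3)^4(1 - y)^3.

(1 + 2y + y^2 + y^3) has coefficients 1,2,1,1 for degrees 0…3.
(1 + y^3)^4 has coefficients 1,0,0,4,0,0,6,0,0,4,0,0,1,0,0 for degrees 0…14.
Finally multiplying by (1 - y)^3, the product of all factors after the first has coefficients 1,-3,3,3,-12,12,2,-18,18,-2,-12,12,-3,-3,3 for degrees 0…14.
[y^14] = 1·3 + 2·(-3) + 1·(-3) + 1·12 = 6.

6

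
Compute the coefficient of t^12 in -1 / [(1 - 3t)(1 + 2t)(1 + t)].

-242425

The denominator gives the recurrence a_n = 7a_(n−2) + 6a_(n−3) for n ≥ 3; the numerator fixes a_0 = -1, a_1 = 0, a_2 = -7.
Iterating: -1, 0, -7, -6, -49, -84, -379, -882, -3157, -8448, -27391, -78078, -242425, so a_12 = -242425.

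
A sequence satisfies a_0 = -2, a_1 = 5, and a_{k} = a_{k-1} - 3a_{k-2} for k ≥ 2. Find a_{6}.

86

The ordinary generating function has denominator 1 - t + 3t^2.
Iterating the recurrence: a_0,…,a_{6} = -2, 5, 11, -4, -37, -25, 86.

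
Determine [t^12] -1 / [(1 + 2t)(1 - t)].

-2731

Partial fractions give a closed form: a_n = (-2/3)·(-2)^n + (-1/3)·1^n.
At n = 12: a_12 = -2731.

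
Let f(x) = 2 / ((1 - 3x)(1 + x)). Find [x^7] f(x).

The denominator gives the recurrence a_n = 2a_(n−1) + 3a_(n−2) for n ≥ 2; the numerator fixes a_0 = 2, a_1 = 4.
Iterating: 2, 4, 14, 40, 122, 364, 1094, 3280, so a_7 = 3280.

3280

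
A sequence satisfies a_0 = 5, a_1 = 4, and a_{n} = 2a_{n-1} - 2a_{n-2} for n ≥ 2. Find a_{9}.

The ordinary generating function has denominator 1 - 2z + 2z^2.
Iterating the recurrence: a_0,…,a_{9} = 5, 4, -2, -12, -20, -16, 8, 48, 80, 64.

64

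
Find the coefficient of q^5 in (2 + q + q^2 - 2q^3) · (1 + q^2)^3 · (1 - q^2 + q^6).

-4

(2 + q + q^2 - 2q^3) has coefficients 2,1,1,-2 for degrees 0…3.
(1 + q^2)^3 has coefficients 1,0,3,0,3,0 for degrees 0…5.
Finally multiplying by (1 - q^2 + q^6), the product of all factors after the first has coefficients 1,0,2,0,0,0 for degrees 0…5.
[q^5] = 2·0 + 1·0 + 1·0 − 2·2 = -4.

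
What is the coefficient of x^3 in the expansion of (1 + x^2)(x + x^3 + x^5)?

(1 + x^2) has coefficients 1,0,1 for degrees 0…2.
(x + x^3 + x^5) has coefficients 0,1,0,1 for degrees 0…3.
[x^3] = 1·1 + 1·1 = 2.

2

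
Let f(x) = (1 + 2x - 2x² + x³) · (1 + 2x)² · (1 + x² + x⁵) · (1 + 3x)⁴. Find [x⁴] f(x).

(1 + 2x - 2x² + x³) has coefficients 1,2,-2,1 for degrees 0…3.
(1 + 2x)² has coefficients 1,4,4,0,0 for degrees 0…4.
Multiplying by (1 + x² + x⁵) gives running coefficients 1,4,5,4,4 for degrees 0…4.
Finally multiplying by (1 + 3x)⁴, the product of all factors after the first has coefficients 1,16,107,388,835 for degrees 0…4.
[x⁴] = 1·835 + 2·388 − 2·107 + 1·16 = 1413.

1413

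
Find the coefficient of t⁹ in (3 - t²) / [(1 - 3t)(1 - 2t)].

167770

The denominator gives the recurrence a_n = 5a_(n−1) − 6a_(n−2) for n ≥ 3; the numerator fixes a_0 = 3, a_1 = 15, a_2 = 56.
Iterating: 3, 15, 56, 190, 614, 1930, 5966, 18250, 55454, 167770, so a_9 = 167770.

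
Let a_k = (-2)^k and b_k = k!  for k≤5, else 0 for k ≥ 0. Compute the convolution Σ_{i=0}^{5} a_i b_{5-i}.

64

This is [x^5] in the product of the two ordinary generating functions.
Σ = 1·120 − 2·24 + 4·6 − 8·2 + 16·1 − 32·1 = 64.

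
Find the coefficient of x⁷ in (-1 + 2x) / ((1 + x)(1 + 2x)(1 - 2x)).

Partial fractions give a closed form: a_n = (1)·(-1)^n + (-2)·(-2)^n.
At n = 7: a_7 = 255.

255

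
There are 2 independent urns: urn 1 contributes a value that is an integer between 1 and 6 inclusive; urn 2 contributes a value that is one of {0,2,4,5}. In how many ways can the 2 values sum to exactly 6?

4

The generating function for the choices is (q + q^2 + q^3 + q^4 + q^5 + q^6)·(1 + q^2 + q^4 + q^5); the count is [q^6].
(q + q^2 + q^3 + q^4 + q^5 + q^6) has coefficients 0,1,1,1,1,1,1 for degrees 0…6.
(1 + q^2 + q^4 + q^5) has coefficients 1,0,1,0,1,1,0 for degrees 0…6.
[q^6] = 1·1 + 1·1 + 1·0 + 1·1 + 1·0 + 1·1 = 4.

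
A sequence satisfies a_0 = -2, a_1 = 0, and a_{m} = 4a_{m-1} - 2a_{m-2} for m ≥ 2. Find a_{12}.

The ordinary generating function has denominator 1 - 4x + 2x^2.
Iterating the recurrence: a_0,…,a_{12} = -2, 0, 4, 16, 56, 192, 656, 2240, 7648, 26112, 89152, 304384, 1039232.

1039232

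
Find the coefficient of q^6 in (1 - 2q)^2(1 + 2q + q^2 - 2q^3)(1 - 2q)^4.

(1 - 2q)^2 has coefficients 1,-4,4 for degrees 0…2.
(1 + 2q + q^2 - 2q^3) has coefficients 1,2,1,-2,0,0,0 for degrees 0…6.
Finally multiplying by (1 - 2q)^4, the product of all factors after the first has coefficients 1,-6,9,6,-8,-48,80 for degrees 0…6.
[q^6] = 1·80 − 4·(-48) + 4·(-8) = 240.

240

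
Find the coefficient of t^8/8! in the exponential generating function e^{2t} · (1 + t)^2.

The EGF product rule gives c_8 = Σ_{k_1+k_2=8} C(8; k_1,k_2) · ∏ g_i(k_i), where e^{2t} gives (2)^k; (1+t)^2 gives the falling factorial (2)_k.
g_1(k) for k = 0…8: 1, 2, 4, 8, 16, 32, 64, 128, 256.
g_2(k) for k = 0…8: 1, 2, 2, 0, 0, 0, 0, 0, 0.
c_8 = Σ_k C(8,k)·g_1(k)·g_2(8−k) = 28·64·2 + 8·128·2 + 1·256·1 = 3584 + 2048 + 256 = 5888.

5888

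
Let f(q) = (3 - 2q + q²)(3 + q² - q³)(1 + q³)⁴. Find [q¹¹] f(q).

(3 - 2q + q²) has coefficients 3,-2,1 for degrees 0…2.
(3 + q² - q³) has coefficients 3,0,1,-1,0,0,0,0,0,0,0,0 for degrees 0…11.
Finally multiplying by (1 + q³)⁴, the product of all factors after the first has coefficients 3,0,1,11,0,4,14,0,6,6,0,4 for degrees 0…11.
[q¹¹] = 3·4 − 2·0 + 1·6 = 18.

18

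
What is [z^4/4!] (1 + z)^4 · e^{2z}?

648

The EGF product rule gives c_4 = Σ_{k_1+k_2=4} C(4; k_1,k_2) · ∏ g_i(k_i), where (1+z)^4 gives the falling factorial (4)_k; e^{2z} gives (2)^k.
g_1(k) for k = 0…4: 1, 4, 12, 24, 24.
g_2(k) for k = 0…4: 1, 2, 4, 8, 16.
c_4 = Σ_k C(4,k)·g_1(k)·g_2(4−k) = 1·1·16 + 4·4·8 + 6·12·4 + 4·24·2 + 1·24·1 = 16 + 128 + 288 + 192 + 24 = 648.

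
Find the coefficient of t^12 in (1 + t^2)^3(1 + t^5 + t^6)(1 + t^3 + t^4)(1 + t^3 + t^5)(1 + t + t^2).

(1 + t^2)^3 has coefficients 1,0,3,0,3,0,1 for degrees 0…6.
(1 + t^5 + t^6) has coefficients 1,0,0,0,0,1,1,0,0,0,0,0,0 for degrees 0…12.
Multiplying by (1 + t^3 + t^4) gives running coefficients 1,0,0,1,1,1,1,0,1,2,1,0,0 for degrees 0…12.
Multiplying by (1 + t^3 + t^5) gives running coefficients 1,0,0,2,1,2,2,1,3,4,2,2,2 for degrees 0…12.
Finally multiplying by (1 + t + t^2), the product of all factors after the first has coefficients 1,1,1,2,3,5,5,5,6,8,9,8,6 for degrees 0…12.
[t^12] = 1·6 + 3·9 + 3·6 + 1·5 = 56.

56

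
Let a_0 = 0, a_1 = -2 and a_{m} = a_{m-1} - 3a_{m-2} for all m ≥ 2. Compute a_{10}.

The ordinary generating function has denominator 1 - y + 3y^2.
Iterating the recurrence: a_0,…,a_{10} = 0, -2, -2, 4, 10, -2, -32, -26, 70, 148, -62.

-62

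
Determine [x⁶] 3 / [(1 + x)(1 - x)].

Partial fractions give a closed form: a_n = (3/2)·(-1)^n + (3/2)·1^n.
At n = 6: a_6 = 3.

3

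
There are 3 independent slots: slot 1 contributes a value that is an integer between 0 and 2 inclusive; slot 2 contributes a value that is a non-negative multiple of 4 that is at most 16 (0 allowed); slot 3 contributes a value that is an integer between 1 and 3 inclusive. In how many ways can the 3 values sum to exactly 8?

2

The generating function for the choices is (1 + y + y²)·(1 + y⁴ + y⁸ + y¹² + y¹⁶)·(y + y² + y³); the count is [y⁸].
(1 + y + y²) has coefficients 1,1,1 for degrees 0…2.
(1 + y⁴ + y⁸ + y¹² + y¹⁶) has coefficients 1,0,0,0,1,0,0,0,1 for degrees 0…8.
Finally multiplying by (y + y² + y³), the product of all factors after the first has coefficients 0,1,1,1,0,1,1,1,0 for degrees 0…8.
[y⁸] = 1·0 + 1·1 + 1·1 = 2.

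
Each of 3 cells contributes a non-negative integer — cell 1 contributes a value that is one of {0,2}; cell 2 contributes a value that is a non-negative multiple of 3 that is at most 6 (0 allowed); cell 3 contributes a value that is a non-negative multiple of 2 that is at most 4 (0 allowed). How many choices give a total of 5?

2

The generating function for the choices is (1 + z^2)·(1 + z^3 + z^6)·(1 + z^2 + z^4); the count is [z^5].
(1 + z^2) has coefficients 1,0,1 for degrees 0…2.
(1 + z^3 + z^6) has coefficients 1,0,0,1,0,0 for degrees 0…5.
Finally multiplying by (1 + z^2 + z^4), the product of all factors after the first has coefficients 1,0,1,1,1,1 for degrees 0…5.
[z^5] = 1·1 + 1·1 = 2.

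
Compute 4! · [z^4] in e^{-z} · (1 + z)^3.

1

The EGF product rule gives c_4 = Σ_{k_1+k_2=4} C(4; k_1,k_2) · ∏ g_i(k_i), where e^{-z} gives (-1)^k; (1+z)^3 gives the falling factorial (3)_k.
g_1(k) for k = 0…4: 1, -1, 1, -1, 1.
g_2(k) for k = 0…4: 1, 3, 6, 6, 0.
c_4 = Σ_k C(4,k)·g_1(k)·g_2(4−k) = 4·(-1)·6 + 6·1·6 + 4·(-1)·3 + 1·1·1 = −24 + 36 − 12 + 1 = 1.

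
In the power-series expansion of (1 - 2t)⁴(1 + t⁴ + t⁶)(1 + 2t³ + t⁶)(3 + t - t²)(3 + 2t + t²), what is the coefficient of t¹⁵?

23

(1 - 2t)⁴ has coefficients 1,-8,24,-32,16 for degrees 0…4.
(1 + t⁴ + t⁶) has coefficients 1,0,0,0,1,0,1,0,0,0,0,0,0,0,0,0 for degrees 0…15.
Multiplying by (1 + 2t³ + t⁶) gives running coefficients 1,0,0,2,1,0,2,2,0,2,1,0,1,0,0,0 for degrees 0…15.
Multiplying by (3 + t - t²) gives running coefficients 3,1,-1,6,5,-1,5,8,0,4,5,-1,2,1,-1,0 for degrees 0…15.
Finally multiplying by (3 + 2t + t²), the product of all factors after the first has coefficients 9,9,2,17,26,13,18,33,21,20,23,11,9,6,1,-1 for degrees 0…15.
[t¹⁵] = 1·(-1) − 8·1 + 24·6 − 32·9 + 16·11 = 23.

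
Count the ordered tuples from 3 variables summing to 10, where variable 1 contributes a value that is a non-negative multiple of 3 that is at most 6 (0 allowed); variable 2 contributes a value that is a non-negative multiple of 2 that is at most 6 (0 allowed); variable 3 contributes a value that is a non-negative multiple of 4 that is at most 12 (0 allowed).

4

The generating function for the choices is (1 + t^3 + t^6)·(1 + t^2 + t^4 + t^6)·(1 + t^4 + t^8 + t^12); the count is [t^10].
(1 + t^3 + t^6) has coefficients 1,0,0,1,0,0,1 for degrees 0…6.
(1 + t^2 + t^4 + t^6) has coefficients 1,0,1,0,1,0,1,0,0,0,0 for degrees 0…10.
Finally multiplying by (1 + t^4 + t^8 + t^12), the product of all factors after the first has coefficients 1,0,1,0,2,0,2,0,2,0,2 for degrees 0…10.
[t^10] = 1·2 + 1·0 + 1·2 = 4.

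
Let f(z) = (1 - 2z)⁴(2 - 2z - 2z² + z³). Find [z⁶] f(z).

-64

(1 - 2z)⁴ has coefficients 1,-8,24,-32,16 for degrees 0…4.
(2 - 2z - 2z² + z³) has coefficients 2,-2,-2,1,0,0,0 for degrees 0…6.
[z⁶] = 1·0 − 8·0 + 24·0 − 32·1 + 16·(-2) = -64.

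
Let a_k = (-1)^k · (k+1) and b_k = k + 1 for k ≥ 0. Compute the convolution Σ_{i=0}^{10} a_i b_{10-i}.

The convolution is the t^10 coefficient of A(t)B(t).
Σ = 1·11 − 2·10 + 3·9 − 4·8 + 5·7 − 6·6 + 7·5 − 8·4 + 9·3 − 10·2 + 11·1 = 6.

6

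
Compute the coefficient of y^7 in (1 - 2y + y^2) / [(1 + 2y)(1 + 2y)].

The denominator gives the recurrence a_n = −4a_(n−1) − 4a_(n−2) for n ≥ 3; the numerator fixes a_0 = 1, a_1 = -6, a_2 = 21.
Iterating: 1, -6, 21, -60, 156, -384, 912, -2112, so a_7 = -2112.

-2112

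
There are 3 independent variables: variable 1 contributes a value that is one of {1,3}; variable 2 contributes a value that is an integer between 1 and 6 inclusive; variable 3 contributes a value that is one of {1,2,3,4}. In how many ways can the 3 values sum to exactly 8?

The generating function for the choices is (q + q^3)·(q + q^2 + q^3 + q^4 + q^5 + q^6)·(q + q^2 + q^3 + q^4); the count is [q^8].
(q + q^3) has coefficients 0,1,0,1 for degrees 0…3.
(q + q^2 + q^3 + q^4 + q^5 + q^6) has coefficients 0,1,1,1,1,1,1,0,0 for degrees 0…8.
Finally multiplying by (q + q^2 + q^3 + q^4), the product of all factors after the first has coefficients 0,0,1,2,3,4,4,4,3 for degrees 0…8.
[q^8] = 1·4 + 1·4 = 8.

8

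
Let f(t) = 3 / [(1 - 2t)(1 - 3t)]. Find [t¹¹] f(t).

1582035

The denominator gives the recurrence a_n = 5a_(n−1) − 6a_(n−2) for n ≥ 2; the numerator fixes a_0 = 3, a_1 = 15.
Iterating: 3, 15, 57, 195, 633, 1995, 6177, 18915, 57513, 174075, 525297, 1582035, so a_11 = 1582035.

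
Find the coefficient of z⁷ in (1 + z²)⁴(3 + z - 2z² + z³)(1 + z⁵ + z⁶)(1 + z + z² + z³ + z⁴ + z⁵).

(1 + z²)⁴ has coefficients 1,0,4,0,6,0,4,0 for degrees 0…7.
(3 + z - 2z² + z³) has coefficients 3,1,-2,1,0,0,0,0 for degrees 0…7.
Multiplying by (1 + z⁵ + z⁶) gives running coefficients 3,1,-2,1,0,3,4,-1 for degrees 0…7.
Finally multiplying by (1 + z + z² + z³ + z⁴ + z⁵), the product of all factors after the first has coefficients 3,4,2,3,3,6,7,5 for degrees 0…7.
[z⁷] = 1·5 + 4·6 + 6·3 + 4·4 = 63.

63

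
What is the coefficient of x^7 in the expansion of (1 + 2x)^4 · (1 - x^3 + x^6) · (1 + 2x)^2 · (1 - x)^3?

225

(1 + 2x)^4 has coefficients 1,8,24,32,16 for degrees 0…4.
(1 - x^3 + x^6) has coefficients 1,0,0,-1,0,0,1,0 for degrees 0…7.
Multiplying by (1 + 2x)^2 gives running coefficients 1,4,4,-1,-4,-4,1,4 for degrees 0…7.
Finally multiplying by (1 - x)^3, the product of all factors after the first has coefficients 1,1,-5,-2,7,1,2,-7 for degrees 0…7.
[x^7] = 1·(-7) + 8·2 + 24·1 + 32·7 + 16·(-2) = 225.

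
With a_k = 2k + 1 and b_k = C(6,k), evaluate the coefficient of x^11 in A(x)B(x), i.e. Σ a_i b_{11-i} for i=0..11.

1088

This is [x^11] in the product of the two ordinary generating functions.
Σ = 1·0 + 3·0 + 5·0 + 7·0 + 9·0 + 11·1 + 13·6 + 15·15 + 17·20 + 19·15 + 21·6 + 23·1 = 1088.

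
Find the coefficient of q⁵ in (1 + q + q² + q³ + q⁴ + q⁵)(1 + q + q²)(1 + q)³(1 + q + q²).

(1 + q + q² + q³ + q⁴ + q⁵) has coefficients 1,1,1,1,1,1 for degrees 0…5.
(1 + q + q²) has coefficients 1,1,1,0,0,0 for degrees 0…5.
Multiplying by (1 + q)³ gives running coefficients 1,4,7,7,4,1 for degrees 0…5.
Finally multiplying by (1 + q + q²), the product of all factors after the first has coefficients 1,5,12,18,18,12 for degrees 0…5.
[q⁵] = 1·12 + 1·18 + 1·18 + 1·12 + 1·5 + 1·1 = 66.

66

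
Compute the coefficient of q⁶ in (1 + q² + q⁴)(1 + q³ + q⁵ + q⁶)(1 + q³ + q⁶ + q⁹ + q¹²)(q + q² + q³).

(1 + q² + q⁴) has coefficients 1,0,1,0,1 for degrees 0…4.
(1 + q³ + q⁵ + q⁶) has coefficients 1,0,0,1,0,1,1 for degrees 0…6.
Multiplying by (1 + q³ + q⁶ + q⁹ + q¹²) gives running coefficients 1,0,0,2,0,1,3 for degrees 0…6.
Finally multiplying by (q + q² + q³), the product of all factors after the first has coefficients 0,1,1,1,2,2,3 for degrees 0…6.
[q⁶] = 1·3 + 1·2 + 1·1 = 6.

6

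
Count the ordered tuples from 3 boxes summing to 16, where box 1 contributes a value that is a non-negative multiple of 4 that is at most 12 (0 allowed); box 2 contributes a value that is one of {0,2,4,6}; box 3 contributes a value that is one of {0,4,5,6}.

5

The generating function for the choices is (1 + x^4 + x^8 + x^12)·(1 + x^2 + x^4 + x^6)·(1 + x^4 + x^5 + x^6); the count is [x^16].
(1 + x^4 + x^8 + x^12) has coefficients 1,0,0,0,1,0,0,0,1,0,0,0,1 for degrees 0…12.
(1 + x^2 + x^4 + x^6) has coefficients 1,0,1,0,1,0,1,0,0,0,0,0,0,0,0,0,0 for degrees 0…16.
Finally multiplying by (1 + x^4 + x^5 + x^6), the product of all factors after the first has coefficients 1,0,1,0,2,1,3,1,2,1,2,1,1,0,0,0,0 for degrees 0…16.
[x^16] = 1·0 + 1·1 + 1·2 + 1·2 = 5.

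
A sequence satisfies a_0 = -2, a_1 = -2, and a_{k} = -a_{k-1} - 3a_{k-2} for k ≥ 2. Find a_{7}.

The ordinary generating function has denominator 1 + y + 3y^2.
Iterating the recurrence: a_0,…,a_{7} = -2, -2, 8, -2, -22, 28, 38, -122.

-122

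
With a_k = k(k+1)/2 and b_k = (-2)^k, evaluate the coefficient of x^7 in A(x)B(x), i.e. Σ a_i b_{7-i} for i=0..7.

This is [x^7] in the product of the two ordinary generating functions.
Σ = 0·(-128) + 1·64 + 3·(-32) + 6·16 + 10·(-8) + 15·4 + 21·(-2) + 28·1 = 30.

30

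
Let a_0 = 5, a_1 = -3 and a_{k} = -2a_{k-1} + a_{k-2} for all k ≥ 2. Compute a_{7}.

-857

The ordinary generating function has denominator 1 + 2y - y^2.
Iterating the recurrence: a_0,…,a_{7} = 5, -3, 11, -25, 61, -147, 355, -857.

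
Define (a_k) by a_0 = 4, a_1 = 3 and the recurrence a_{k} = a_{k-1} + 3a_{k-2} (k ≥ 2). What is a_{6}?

348

The ordinary generating function has denominator 1 - z - 3z^2.
Iterating the recurrence: a_0,…,a_{6} = 4, 3, 15, 24, 69, 141, 348.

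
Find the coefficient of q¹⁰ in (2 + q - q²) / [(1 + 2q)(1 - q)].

854

The denominator gives the recurrence a_n = −a_(n−1) + 2a_(n−2) for n ≥ 3; the numerator fixes a_0 = 2, a_1 = -1, a_2 = 4.
Iterating: 2, -1, 4, -6, 14, -26, 54, -106, 214, -426, 854, so a_10 = 854.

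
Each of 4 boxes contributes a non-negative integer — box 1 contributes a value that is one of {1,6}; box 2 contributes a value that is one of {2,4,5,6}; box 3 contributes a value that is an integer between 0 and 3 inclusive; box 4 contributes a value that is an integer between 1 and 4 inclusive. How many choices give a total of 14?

The generating function for the choices is (x + x^6)·(x^2 + x^4 + x^5 + x^6)·(1 + x + x^2 + x^3)·(x + x^2 + x^3 + x^4); the count is [x^14].
(x + x^6) has coefficients 0,1,0,0,0,0,1 for degrees 0…6.
(x^2 + x^4 + x^5 + x^6) has coefficients 0,0,1,0,1,1,1,0,0,0,0,0,0,0,0 for degrees 0…14.
Multiplying by (1 + x + x^2 + x^3) gives running coefficients 0,0,1,1,2,3,3,3,2,1,0,0,0,0,0 for degrees 0…14.
Finally multiplying by (x + x^2 + x^3 + x^4), the product of all factors after the first has coefficients 0,0,0,1,2,4,7,9,11,11,9,6,3,1,0 for degrees 0…14.
[x^14] = 1·1 + 1·11 = 12.

12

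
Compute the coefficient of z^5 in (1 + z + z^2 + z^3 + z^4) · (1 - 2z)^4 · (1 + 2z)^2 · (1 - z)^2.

(1 + z + z^2 + z^3 + z^4) has coefficients 1,1,1,1,1 for degrees 0…4.
(1 - 2z)^4 has coefficients 1,-8,24,-32,16,0 for degrees 0…5.
Multiplying by (1 + 2z)^2 gives running coefficients 1,-4,-4,32,-16,-64 for degrees 0…5.
Finally multiplying by (1 - z)^2, the product of all factors after the first has coefficients 1,-6,5,36,-84,0 for degrees 0…5.
[z^5] = 1·0 + 1·(-84) + 1·36 + 1·5 + 1·(-6) = -49.

-49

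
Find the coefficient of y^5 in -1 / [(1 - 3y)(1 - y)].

Partial fractions give a closed form: a_n = (-3/2)·3^n + (1/2)·1^n.
At n = 5: a_5 = -364.

-364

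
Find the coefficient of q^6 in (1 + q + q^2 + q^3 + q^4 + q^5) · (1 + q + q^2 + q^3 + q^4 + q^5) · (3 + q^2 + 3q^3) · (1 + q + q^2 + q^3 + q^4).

(1 + q + q^2 + q^3 + q^4 + q^5) has coefficients 1,1,1,1,1,1 for degrees 0…5.
(1 + q + q^2 + q^3 + q^4 + q^5) has coefficients 1,1,1,1,1,1,0 for degrees 0…6.
Multiplying by (3 + q^2 + 3q^3) gives running coefficients 3,3,4,7,7,7,4 for degrees 0…6.
Finally multiplying by (1 + q + q^2 + q^3 + q^4), the product of all factors after the first has coefficients 3,6,10,17,24,28,29 for degrees 0…6.
[q^6] = 1·29 + 1·28 + 1·24 + 1·17 + 1·10 + 1·6 = 114.

114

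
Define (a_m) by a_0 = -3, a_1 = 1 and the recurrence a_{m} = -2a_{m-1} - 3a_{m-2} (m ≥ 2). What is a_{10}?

679

The ordinary generating function has denominator 1 + 2t + 3t^2.
Iterating the recurrence: a_0,…,a_{10} = -3, 1, 7, -17, 13, 25, -89, 103, 61, -431, 679.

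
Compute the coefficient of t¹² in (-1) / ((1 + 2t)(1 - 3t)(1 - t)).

Partial fractions give a closed form: a_n = (-4/15)·(-2)^n + (-9/10)·3^n + (1/6)·1^n.
At n = 12: a_12 = -479389.

-479389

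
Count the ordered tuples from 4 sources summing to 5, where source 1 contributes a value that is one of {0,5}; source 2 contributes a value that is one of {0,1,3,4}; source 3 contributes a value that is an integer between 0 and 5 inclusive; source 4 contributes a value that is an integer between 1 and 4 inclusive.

11

The generating function for the choices is (1 + z^5)·(1 + z + z^3 + z^4)·(1 + z + z^2 + z^3 + z^4 + z^5)·(z + z^2 + z^3 + z^4); the count is [z^5].
(1 + z^5) has coefficients 1,0,0,0,0,1 for degrees 0…5.
(1 + z + z^3 + z^4) has coefficients 1,1,0,1,1,0 for degrees 0…5.
Multiplying by (1 + z + z^2 + z^3 + z^4 + z^5) gives running coefficients 1,2,2,3,4,4 for degrees 0…5.
Finally multiplying by (z + z^2 + z^3 + z^4), the product of all factors after the first has coefficients 0,1,3,5,8,11 for degrees 0…5.
[z^5] = 1·11 + 1·0 = 11.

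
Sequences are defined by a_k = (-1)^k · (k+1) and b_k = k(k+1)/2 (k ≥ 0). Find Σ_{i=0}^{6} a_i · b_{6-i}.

6

The convolution is the x^6 coefficient of A(x)B(x).
Σ = 1·21 − 2·15 + 3·10 − 4·6 + 5·3 − 6·1 + 7·0 = 6.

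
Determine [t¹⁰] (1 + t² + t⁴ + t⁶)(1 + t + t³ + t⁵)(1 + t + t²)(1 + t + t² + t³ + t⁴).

23

(1 + t² + t⁴ + t⁶) has coefficients 1,0,1,0,1,0,1 for degrees 0…6.
(1 + t + t³ + t⁵) has coefficients 1,1,0,1,0,1,0,0,0,0,0 for degrees 0…10.
Multiplying by (1 + t + t²) gives running coefficients 1,2,2,2,1,2,1,1,0,0,0 for degrees 0…10.
Finally multiplying by (1 + t + t² + t³ + t⁴), the product of all factors after the first has coefficients 1,3,5,7,8,9,8,7,5,4,2 for degrees 0…10.
[t¹⁰] = 1·2 + 1·5 + 1·8 + 1·8 = 23.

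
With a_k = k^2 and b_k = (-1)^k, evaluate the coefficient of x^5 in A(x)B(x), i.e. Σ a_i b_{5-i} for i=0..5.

Write out a_i and b_{5-i} for i = 0,…,5 and sum the products.
Σ = 0·(-1) + 1·1 + 4·(-1) + 9·1 + 16·(-1) + 25·1 = 15.

15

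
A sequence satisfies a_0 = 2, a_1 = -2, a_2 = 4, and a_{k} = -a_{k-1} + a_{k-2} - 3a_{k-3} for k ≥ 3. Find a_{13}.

The ordinary generating function has denominator 1 + x - x^2 + 3x^3.
Iterating the recurrence: a_0,…,a_{13} = 2, -2, 4, -12, 22, -46, 104, -216, 458, -986, 2092, -4452, 9502, -20230.

-20230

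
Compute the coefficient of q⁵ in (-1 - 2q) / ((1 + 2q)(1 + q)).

The denominator gives the recurrence a_n = −3a_(n−1) − 2a_(n−2) for n ≥ 3; the numerator fixes a_0 = -1, a_1 = 1, a_2 = -1.
Iterating: -1, 1, -1, 1, -1, 1, so a_5 = 1.

1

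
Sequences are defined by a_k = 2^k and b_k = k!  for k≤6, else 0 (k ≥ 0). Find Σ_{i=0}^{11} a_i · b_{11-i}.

Write out a_i and b_{11-i} for i = 0,…,11 and sum the products.
Σ = 1·0 + 2·0 + 4·0 + 8·0 + 16·0 + 32·720 + 64·120 + 128·24 + 256·6 + 512·2 + 1024·1 + 2048·1 = 39424.

39424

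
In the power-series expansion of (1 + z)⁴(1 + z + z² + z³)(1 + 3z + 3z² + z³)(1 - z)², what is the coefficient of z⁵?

(1 + z)⁴ has coefficients 1,4,6,4,1 for degrees 0…4.
(1 + z + z² + z³) has coefficients 1,1,1,1,0,0 for degrees 0…5.
Multiplying by (1 + 3z + 3z² + z³) gives running coefficients 1,4,7,8,7,4 for degrees 0…5.
Finally multiplying by (1 - z)², the product of all factors after the first has coefficients 1,2,0,-2,-2,-2 for degrees 0…5.
[z⁵] = 1·(-2) + 4·(-2) + 6·(-2) + 4·0 + 1·2 = -20.

-20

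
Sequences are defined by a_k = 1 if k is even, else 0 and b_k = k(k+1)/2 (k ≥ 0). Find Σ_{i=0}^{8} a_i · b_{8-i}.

Write out a_i and b_{8-i} for i = 0,…,8 and sum the products.
Σ = 1·36 + 0·28 + 1·21 + 0·15 + 1·10 + 0·6 + 1·3 + 0·1 + 1·0 = 70.

70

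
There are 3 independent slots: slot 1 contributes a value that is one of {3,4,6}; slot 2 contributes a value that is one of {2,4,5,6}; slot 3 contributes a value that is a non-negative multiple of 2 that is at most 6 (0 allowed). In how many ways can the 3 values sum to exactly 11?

The generating function for the choices is (z^3 + z^4 + z^6)·(z^2 + z^4 + z^5 + z^6)·(1 + z^2 + z^4 + z^6); the count is [z^11].
(z^3 + z^4 + z^6) has coefficients 0,0,0,1,1,0,1 for degrees 0…6.
(z^2 + z^4 + z^5 + z^6) has coefficients 0,0,1,0,1,1,1,0,0,0,0,0 for degrees 0…11.
Finally multiplying by (1 + z^2 + z^4 + z^6), the product of all factors after the first has coefficients 0,0,1,0,2,1,3,1,3,1,2,1 for degrees 0…11.
[z^11] = 1·3 + 1·1 + 1·1 = 5.

5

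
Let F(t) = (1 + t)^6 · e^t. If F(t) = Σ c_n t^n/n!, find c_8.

The EGF product rule gives c_8 = Σ_{k_1+k_2=8} C(8; k_1,k_2) · ∏ g_i(k_i), where (1+t)^6 gives the falling factorial (6)_k; e^t gives (1)^k.
g_1(k) for k = 0…8: 1, 6, 30, 120, 360, 720, 720, 0, 0.
g_2(k) for k = 0…8: 1, 1, 1, 1, 1, 1, 1, 1, 1.
c_8 = Σ_k C(8,k)·g_1(k)·g_2(8−k) = 1·1·1 + 8·6·1 + 28·30·1 + 56·120·1 + 70·360·1 + 56·720·1 + 28·720·1 = 1 + 48 + 840 + 6720 + 25200 + 40320 + 20160 = 93289.

93289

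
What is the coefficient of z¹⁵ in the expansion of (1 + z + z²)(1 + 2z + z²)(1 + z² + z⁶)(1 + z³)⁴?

(1 + z + z²) has coefficients 1,1,1 for degrees 0…2.
(1 + 2z + z²) has coefficients 1,2,1,0,0,0,0,0,0,0,0,0,0,0,0,0 for degrees 0…15.
Multiplying by (1 + z² + z⁶) gives running coefficients 1,2,2,2,1,0,1,2,1,0,0,0,0,0,0,0 for degrees 0…15.
Finally multiplying by (1 + z³)⁴, the product of all factors after the first has coefficients 1,2,2,6,9,8,15,18,13,20,22,12,15,18,8,6 for degrees 0…15.
[z¹⁵] = 1·6 + 1·8 + 1·18 = 32.

32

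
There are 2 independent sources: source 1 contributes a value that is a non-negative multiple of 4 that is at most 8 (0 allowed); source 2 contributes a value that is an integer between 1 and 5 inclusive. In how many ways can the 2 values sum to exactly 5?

2

The generating function for the choices is (1 + z⁴ + z⁸)·(z + z² + z³ + z⁴ + z⁵); the count is [z⁵].
(1 + z⁴ + z⁸) has coefficients 1,0,0,0,1,0 for degrees 0…5.
(z + z² + z³ + z⁴ + z⁵) has coefficients 0,1,1,1,1,1 for degrees 0…5.
[z⁵] = 1·1 + 1·1 = 2.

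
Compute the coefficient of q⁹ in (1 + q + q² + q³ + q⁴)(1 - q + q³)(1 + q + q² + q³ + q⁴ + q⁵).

(1 + q + q² + q³ + q⁴) has coefficients 1,1,1,1,1 for degrees 0…4.
(1 - q + q³) has coefficients 1,-1,0,1,0,0,0,0,0,0 for degrees 0…9.
Finally multiplying by (1 + q + q² + q³ + q⁴ + q⁵), the product of all factors after the first has coefficients 1,0,0,1,1,1,0,1,1,0 for degrees 0…9.
[q⁹] = 1·0 + 1·1 + 1·1 + 1·0 + 1·1 = 3.

3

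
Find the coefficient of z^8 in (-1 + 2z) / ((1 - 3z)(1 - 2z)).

-6561

Partial fractions give a closed form: a_n = (-1)·3^n.
At n = 8: a_8 = -6561.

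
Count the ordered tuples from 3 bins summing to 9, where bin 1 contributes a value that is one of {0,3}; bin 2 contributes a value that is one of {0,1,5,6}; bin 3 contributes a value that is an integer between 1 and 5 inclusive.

The generating function for the choices is (1 + x³)·(1 + x + x⁵ + x⁶)·(x + x² + x³ + x⁴ + x⁵); the count is [x⁹].
(1 + x³) has coefficients 1,0,0,1 for degrees 0…3.
(1 + x + x⁵ + x⁶) has coefficients 1,1,0,0,0,1,1,0,0,0 for degrees 0…9.
Finally multiplying by (x + x² + x³ + x⁴ + x⁵), the product of all factors after the first has coefficients 0,1,2,2,2,2,2,2,2,2 for degrees 0…9.
[x⁹] = 1·2 + 1·2 = 4.

4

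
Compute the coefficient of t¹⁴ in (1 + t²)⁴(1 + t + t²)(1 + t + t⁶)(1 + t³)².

(1 + t²)⁴ has coefficients 1,0,4,0,6,0,4,0,1 for degrees 0…8.
(1 + t + t²) has coefficients 1,1,1,0,0,0,0,0,0,0,0,0,0,0,0 for degrees 0…14.
Multiplying by (1 + t + t⁶) gives running coefficients 1,2,2,1,0,0,1,1,1,0,0,0,0,0,0 for degrees 0…14.
Finally multiplying by (1 + t³)², the product of all factors after the first has coefficients 1,2,2,3,4,4,4,3,3,3,2,2,1,1,1 for degrees 0…14.
[t¹⁴] = 1·1 + 4·1 + 6·2 + 4·3 + 1·4 = 33.

33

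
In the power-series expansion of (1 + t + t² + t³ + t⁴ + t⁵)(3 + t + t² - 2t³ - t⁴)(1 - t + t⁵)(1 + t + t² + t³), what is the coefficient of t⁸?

10

(1 + t + t² + t³ + t⁴ + t⁵) has coefficients 1,1,1,1,1,1 for degrees 0…5.
(3 + t + t² - 2t³ - t⁴) has coefficients 3,1,1,-2,-1,0,0,0,0 for degrees 0…8.
Multiplying by (1 - t + t⁵) gives running coefficients 3,-2,0,-3,1,4,1,1,-2 for degrees 0…8.
Finally multiplying by (1 + t + t² + t³), the product of all factors after the first has coefficients 3,1,1,-2,-4,2,3,7,4 for degrees 0…8.
[t⁸] = 1·4 + 1·7 + 1·3 + 1·2 + 1·(-4) + 1·(-2) = 10.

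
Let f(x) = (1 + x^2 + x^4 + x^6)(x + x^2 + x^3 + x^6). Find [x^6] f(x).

2

(1 + x^2 + x^4 + x^6) has coefficients 1,0,1,0,1,0,1 for degrees 0…6.
(x + x^2 + x^3 + x^6) has coefficients 0,1,1,1,0,0,1 for degrees 0…6.
[x^6] = 1·1 + 1·0 + 1·1 + 1·0 = 2.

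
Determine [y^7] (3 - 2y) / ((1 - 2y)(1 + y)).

The denominator gives the recurrence a_n = a_(n−1) + 2a_(n−2) for n ≥ 2; the numerator fixes a_0 = 3, a_1 = 1.
Iterating: 3, 1, 7, 9, 23, 41, 87, 169, so a_7 = 169.

169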